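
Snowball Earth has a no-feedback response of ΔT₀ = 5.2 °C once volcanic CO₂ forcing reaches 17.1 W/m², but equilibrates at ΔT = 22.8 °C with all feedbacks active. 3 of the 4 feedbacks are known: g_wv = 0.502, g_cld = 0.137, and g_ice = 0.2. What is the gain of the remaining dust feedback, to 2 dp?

Amplification A = ΔT/ΔT₀ = 22.8/5.2 = 4.385.
Total gain g = 1 − 1/A = 1 − 1/4.385 = 0.7719.
Known gains sum to 0.502 + 0.137 + 0.2 = 0.839.
g_dust = 0.7719 − 0.839 = -0.07.

-0.07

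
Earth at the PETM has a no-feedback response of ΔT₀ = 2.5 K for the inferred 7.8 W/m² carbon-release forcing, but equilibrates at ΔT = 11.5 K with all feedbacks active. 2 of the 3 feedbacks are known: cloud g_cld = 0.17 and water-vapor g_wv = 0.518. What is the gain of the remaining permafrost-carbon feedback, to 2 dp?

Amplification A = ΔT/ΔT₀ = 11.5/2.5 = 4.6.
Total gain g = 1 − 1/A = 1 − 1/4.6 = 0.7826.
Known gains sum to 0.17 + 0.518 = 0.688.
g_pf = 0.7826 − 0.688 = 0.09.

0.09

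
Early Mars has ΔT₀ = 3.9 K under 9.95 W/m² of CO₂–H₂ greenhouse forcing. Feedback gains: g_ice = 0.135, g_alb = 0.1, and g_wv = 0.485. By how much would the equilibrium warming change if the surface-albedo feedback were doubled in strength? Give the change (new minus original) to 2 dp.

7.74 K

Original: g = 0.72, ΔT = 3.9/(1−0.72) = 13.9286 K.
With doubled surface-albedo: g' = 0.82, ΔT' = 3.9/(1−0.82) = 21.6667 K.
Change = 21.6667 − 13.9286 = 7.74 K.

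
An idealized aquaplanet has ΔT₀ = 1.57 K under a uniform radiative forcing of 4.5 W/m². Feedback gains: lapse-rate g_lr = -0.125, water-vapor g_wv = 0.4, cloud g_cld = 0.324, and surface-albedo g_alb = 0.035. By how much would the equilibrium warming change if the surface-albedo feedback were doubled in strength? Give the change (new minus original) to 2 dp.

Original: g = 0.634, ΔT = 1.57/(1−0.634) = 4.2896 K.
With doubled surface-albedo: g' = 0.669, ΔT' = 1.57/(1−0.669) = 4.7432 K.
Change = 4.7432 − 4.2896 = 0.45 K.

0.45 K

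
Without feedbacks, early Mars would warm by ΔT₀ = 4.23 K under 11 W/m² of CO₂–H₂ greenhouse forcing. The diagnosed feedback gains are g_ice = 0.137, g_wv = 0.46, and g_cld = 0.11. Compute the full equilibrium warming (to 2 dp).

14.44 K

Total gain g = 0.137 + 0.46 + 0.11 = 0.707.
Amplification A = 1/(1 − 0.707) = 3.413.
ΔT = 4.23 × 3.413 = 14.44 K.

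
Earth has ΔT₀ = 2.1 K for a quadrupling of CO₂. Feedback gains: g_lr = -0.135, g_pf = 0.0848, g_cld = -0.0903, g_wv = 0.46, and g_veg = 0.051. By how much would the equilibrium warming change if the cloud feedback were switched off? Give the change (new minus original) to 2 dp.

Original: g = 0.3705, ΔT = 2.1/(1−0.3705) = 3.3360 K.
Without cloud: g' = 0.4608, ΔT' = 2.1/(1−0.4608) = 3.8947 K.
Change = 3.8947 − 3.3360 = 0.56 K.

0.56 K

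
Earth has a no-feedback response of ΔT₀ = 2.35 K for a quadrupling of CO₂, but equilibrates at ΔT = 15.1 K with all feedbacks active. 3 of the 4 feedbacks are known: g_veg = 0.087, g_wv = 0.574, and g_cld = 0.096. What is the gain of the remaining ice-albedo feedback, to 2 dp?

Amplification A = ΔT/ΔT₀ = 15.1/2.35 = 6.426.
Total gain g = 1 − 1/A = 1 − 1/6.426 = 0.8444.
Known gains sum to 0.087 + 0.574 + 0.096 = 0.757.
g_ice = 0.8444 − 0.757 = 0.09.

0.09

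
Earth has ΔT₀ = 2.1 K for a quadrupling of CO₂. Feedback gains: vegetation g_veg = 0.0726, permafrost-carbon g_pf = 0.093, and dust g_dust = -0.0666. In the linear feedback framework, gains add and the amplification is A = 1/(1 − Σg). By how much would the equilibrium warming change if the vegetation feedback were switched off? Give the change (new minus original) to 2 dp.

Original: g = 0.099, ΔT = 2.1/(1−0.099) = 2.3307 K.
Without vegetation: g' = 0.0264, ΔT' = 2.1/(1−0.0264) = 2.1569 K.
Change = 2.1569 − 2.3307 = -0.17 K.

-0.17 K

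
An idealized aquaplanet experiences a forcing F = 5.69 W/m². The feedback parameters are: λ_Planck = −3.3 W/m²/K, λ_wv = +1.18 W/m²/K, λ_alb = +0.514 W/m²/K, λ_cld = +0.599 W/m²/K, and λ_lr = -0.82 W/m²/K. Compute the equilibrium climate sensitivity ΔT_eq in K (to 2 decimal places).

3.11 K

Net feedback parameter λ = (−3.3) + (+1.18) + (+0.514) + (+0.599) + (-0.82) = -1.827 W/m²/K.
ΔT = −F/λ = −5.69/(-1.827) = 3.11 K.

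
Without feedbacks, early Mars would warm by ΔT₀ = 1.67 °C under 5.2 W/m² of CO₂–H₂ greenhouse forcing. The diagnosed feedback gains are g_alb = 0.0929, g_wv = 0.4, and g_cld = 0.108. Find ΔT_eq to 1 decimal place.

Total gain g = 0.0929 + 0.4 + 0.108 = 0.6009.
Amplification A = 1/(1 − 0.6009) = 2.506.
ΔT = 1.67 × 2.506 = 4.2 °C.

4.2 °C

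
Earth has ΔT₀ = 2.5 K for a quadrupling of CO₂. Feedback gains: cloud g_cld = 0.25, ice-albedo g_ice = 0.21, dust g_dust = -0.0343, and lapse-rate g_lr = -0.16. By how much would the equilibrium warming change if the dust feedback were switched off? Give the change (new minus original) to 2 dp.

Original: g = 0.2657, ΔT = 2.5/(1−0.2657) = 3.4046 K.
Without dust: g' = 0.3, ΔT' = 2.5/(1−0.3) = 3.5714 K.
Change = 3.5714 − 3.4046 = 0.17 K.

0.17 K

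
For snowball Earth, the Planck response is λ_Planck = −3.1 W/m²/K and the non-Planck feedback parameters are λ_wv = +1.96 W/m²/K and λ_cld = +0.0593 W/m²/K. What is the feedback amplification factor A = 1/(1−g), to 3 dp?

2.869

Convert to gains: g_wv = 1.96/3.1 = 0.6323; g_cld = 0.0593/3.1 = 0.01913.
Total gain g = 0.65143.
A = 1/(1 − 0.65143) = 2.869.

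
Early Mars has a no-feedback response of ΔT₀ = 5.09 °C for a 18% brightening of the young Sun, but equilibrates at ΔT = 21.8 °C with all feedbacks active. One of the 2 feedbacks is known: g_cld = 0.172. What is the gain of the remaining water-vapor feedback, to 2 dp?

0.59

Amplification A = ΔT/ΔT₀ = 21.8/5.09 = 4.283.
Total gain g = 1 − 1/A = 1 − 1/4.283 = 0.7665.
The known gain is 0.172.
g_wv = 0.7665 − 0.172 = 0.59.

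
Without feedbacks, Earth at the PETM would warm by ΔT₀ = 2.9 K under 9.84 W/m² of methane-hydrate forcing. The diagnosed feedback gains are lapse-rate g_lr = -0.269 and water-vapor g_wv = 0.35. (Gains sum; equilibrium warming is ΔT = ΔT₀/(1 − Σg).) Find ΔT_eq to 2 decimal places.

3.16 K

Total gain g = -0.269 + 0.35 = 0.081.
Amplification A = 1/(1 − 0.081) = 1.088.
ΔT = 2.9 × 1.088 = 3.16 K.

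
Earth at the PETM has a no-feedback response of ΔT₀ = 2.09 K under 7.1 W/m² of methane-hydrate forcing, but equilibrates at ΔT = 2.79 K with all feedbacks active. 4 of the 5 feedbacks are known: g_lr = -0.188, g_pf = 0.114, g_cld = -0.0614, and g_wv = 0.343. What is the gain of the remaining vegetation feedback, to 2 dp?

0.04

Amplification A = ΔT/ΔT₀ = 2.79/2.09 = 1.335.
Total gain g = 1 − 1/A = 1 − 1/1.335 = 0.2509.
Known gains sum to -0.188 + 0.114 − 0.0614 + 0.343 = 0.2076.
g_veg = 0.2509 − 0.2076 = 0.04.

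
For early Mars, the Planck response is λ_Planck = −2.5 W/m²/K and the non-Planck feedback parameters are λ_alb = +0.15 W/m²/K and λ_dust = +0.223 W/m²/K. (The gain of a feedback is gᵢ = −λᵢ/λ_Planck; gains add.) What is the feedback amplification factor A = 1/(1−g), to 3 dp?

Convert to gains: g_alb = 0.15/2.5 = 0.06; g_dust = 0.223/2.5 = 0.0892.
Total gain g = 0.1492.
A = 1/(1 − 0.1492) = 1.175.

1.175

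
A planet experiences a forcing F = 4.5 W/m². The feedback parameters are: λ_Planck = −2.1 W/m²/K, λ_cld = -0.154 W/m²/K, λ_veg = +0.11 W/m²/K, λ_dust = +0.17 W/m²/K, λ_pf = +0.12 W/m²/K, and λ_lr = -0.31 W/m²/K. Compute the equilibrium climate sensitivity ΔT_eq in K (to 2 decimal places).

2.08 K

Net feedback parameter λ = (−2.1) + (-0.154) + (+0.11) + (+0.17) + (+0.12) + (-0.31) = -2.164 W/m²/K.
ΔT = −F/λ = −4.5/(-2.164) = 2.08 K.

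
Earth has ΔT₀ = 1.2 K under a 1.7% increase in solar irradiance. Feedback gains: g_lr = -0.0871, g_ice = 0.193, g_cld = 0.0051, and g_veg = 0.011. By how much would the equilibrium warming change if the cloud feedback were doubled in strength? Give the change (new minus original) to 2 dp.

Original: g = 0.122, ΔT = 1.2/(1−0.122) = 1.3667 K.
With doubled cloud: g' = 0.1271, ΔT' = 1.2/(1−0.1271) = 1.3747 K.
Change = 1.3747 − 1.3667 = 0.01 K.

0.01 K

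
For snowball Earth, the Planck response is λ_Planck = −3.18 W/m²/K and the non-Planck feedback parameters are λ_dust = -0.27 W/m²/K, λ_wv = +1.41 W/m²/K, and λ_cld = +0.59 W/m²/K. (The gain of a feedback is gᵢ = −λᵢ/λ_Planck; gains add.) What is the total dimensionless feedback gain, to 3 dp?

0.544

Convert to gains: g_dust = -0.27/3.18 = -0.08491; g_wv = 1.41/3.18 = 0.4434; g_cld = 0.59/3.18 = 0.1855.
Total gain g = 0.54399.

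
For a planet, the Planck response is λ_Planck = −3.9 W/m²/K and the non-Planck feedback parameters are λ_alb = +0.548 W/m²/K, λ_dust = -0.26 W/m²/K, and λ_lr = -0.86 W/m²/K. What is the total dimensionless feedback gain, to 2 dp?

-0.15

Convert to gains: g_alb = 0.548/3.9 = 0.1405; g_dust = -0.26/3.9 = -0.06667; g_lr = -0.86/3.9 = -0.2205.
Total gain g = -0.14667.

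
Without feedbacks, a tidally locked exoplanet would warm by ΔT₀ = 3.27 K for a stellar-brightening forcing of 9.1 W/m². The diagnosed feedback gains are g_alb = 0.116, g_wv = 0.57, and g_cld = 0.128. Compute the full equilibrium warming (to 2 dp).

17.58 K

Total gain g = 0.116 + 0.57 + 0.128 = 0.814.
Amplification A = 1/(1 − 0.814) = 5.376.
ΔT = 3.27 × 5.376 = 17.58 K.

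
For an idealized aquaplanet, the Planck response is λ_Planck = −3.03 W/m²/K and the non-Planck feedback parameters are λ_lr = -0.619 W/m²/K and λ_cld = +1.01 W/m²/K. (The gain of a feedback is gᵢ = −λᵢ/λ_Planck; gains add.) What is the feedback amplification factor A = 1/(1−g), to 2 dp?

Convert to gains: g_lr = -0.619/3.03 = -0.2043; g_cld = 1.01/3.03 = 0.3333.
Total gain g = 0.129.
A = 1/(1 − 0.129) = 1.15.

1.15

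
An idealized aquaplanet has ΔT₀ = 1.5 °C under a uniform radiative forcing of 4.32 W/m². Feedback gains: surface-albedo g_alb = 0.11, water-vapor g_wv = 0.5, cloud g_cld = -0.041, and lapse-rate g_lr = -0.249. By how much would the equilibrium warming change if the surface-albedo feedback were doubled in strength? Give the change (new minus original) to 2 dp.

Original: g = 0.32, ΔT = 1.5/(1−0.32) = 2.2059 °C.
With doubled surface-albedo: g' = 0.43, ΔT' = 1.5/(1−0.43) = 2.6316 °C.
Change = 2.6316 − 2.2059 = 0.43 °C.

0.43 °C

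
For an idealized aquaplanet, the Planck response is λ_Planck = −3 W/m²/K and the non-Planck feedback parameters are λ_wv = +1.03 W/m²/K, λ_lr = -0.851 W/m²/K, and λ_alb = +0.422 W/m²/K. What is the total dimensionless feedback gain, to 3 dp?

0.200

Convert to gains: g_wv = 1.03/3 = 0.3433; g_lr = -0.851/3 = -0.2837; g_alb = 0.422/3 = 0.1407.
Total gain g = 0.2003.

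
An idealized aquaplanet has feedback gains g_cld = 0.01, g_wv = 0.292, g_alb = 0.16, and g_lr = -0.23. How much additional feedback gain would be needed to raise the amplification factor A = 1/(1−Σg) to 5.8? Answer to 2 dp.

0.60

Current total gain = 0.232.
Target gain for A = 5.8: g* = 1 − 1/5.8 = 0.8276.
Additional gain needed = 0.8276 − 0.232 = 0.60.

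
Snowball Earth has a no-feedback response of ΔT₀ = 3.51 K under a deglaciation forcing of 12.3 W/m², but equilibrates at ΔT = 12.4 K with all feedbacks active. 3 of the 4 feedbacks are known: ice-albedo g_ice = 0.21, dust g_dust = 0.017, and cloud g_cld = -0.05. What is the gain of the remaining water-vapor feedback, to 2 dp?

0.54

Amplification A = ΔT/ΔT₀ = 12.4/3.51 = 3.533.
Total gain g = 1 − 1/A = 1 − 1/3.533 = 0.717.
Known gains sum to 0.21 + 0.017 − 0.05 = 0.177.
g_wv = 0.717 − 0.177 = 0.54.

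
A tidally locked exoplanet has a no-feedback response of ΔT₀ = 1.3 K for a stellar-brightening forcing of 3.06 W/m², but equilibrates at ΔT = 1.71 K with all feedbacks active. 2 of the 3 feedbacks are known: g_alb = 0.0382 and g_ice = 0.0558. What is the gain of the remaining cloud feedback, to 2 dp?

Amplification A = ΔT/ΔT₀ = 1.71/1.3 = 1.315.
Total gain g = 1 − 1/A = 1 − 1/1.315 = 0.2395.
Known gains sum to 0.0382 + 0.0558 = 0.094.
g_cld = 0.2395 − 0.094 = 0.15.

0.15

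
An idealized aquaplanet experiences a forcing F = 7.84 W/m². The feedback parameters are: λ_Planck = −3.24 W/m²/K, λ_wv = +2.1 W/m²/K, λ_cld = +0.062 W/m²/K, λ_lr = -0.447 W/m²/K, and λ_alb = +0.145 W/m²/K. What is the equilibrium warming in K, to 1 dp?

Net feedback parameter λ = (−3.24) + (+2.1) + (+0.062) + (-0.447) + (+0.145) = -1.38 W/m²/K.
ΔT = −F/λ = −7.84/(-1.38) = 5.7 K.

5.7 K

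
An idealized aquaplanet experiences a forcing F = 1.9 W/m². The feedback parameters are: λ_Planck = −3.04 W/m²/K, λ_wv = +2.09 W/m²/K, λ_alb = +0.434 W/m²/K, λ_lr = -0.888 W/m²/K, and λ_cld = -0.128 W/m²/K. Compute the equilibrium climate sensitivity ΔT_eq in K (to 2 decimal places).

Net feedback parameter λ = (−3.04) + (+2.09) + (+0.434) + (-0.888) + (-0.128) = -1.532 W/m²/K.
ΔT = −F/λ = −1.9/(-1.532) = 1.24 K.

1.24 K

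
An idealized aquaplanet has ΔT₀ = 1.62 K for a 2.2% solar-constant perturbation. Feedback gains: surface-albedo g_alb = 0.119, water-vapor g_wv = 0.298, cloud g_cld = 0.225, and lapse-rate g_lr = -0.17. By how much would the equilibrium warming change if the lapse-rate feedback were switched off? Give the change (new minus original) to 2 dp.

Original: g = 0.472, ΔT = 1.62/(1−0.472) = 3.0682 K.
Without lapse-rate: g' = 0.642, ΔT' = 1.62/(1−0.642) = 4.5251 K.
Change = 4.5251 − 3.0682 = 1.46 K.

1.46 K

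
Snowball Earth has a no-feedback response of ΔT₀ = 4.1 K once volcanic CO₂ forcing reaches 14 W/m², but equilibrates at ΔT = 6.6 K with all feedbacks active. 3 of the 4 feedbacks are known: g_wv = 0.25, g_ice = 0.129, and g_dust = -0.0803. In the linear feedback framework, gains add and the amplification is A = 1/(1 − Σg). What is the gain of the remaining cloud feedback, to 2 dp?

Amplification A = ΔT/ΔT₀ = 6.6/4.1 = 1.61.
Total gain g = 1 − 1/A = 1 − 1/1.61 = 0.3789.
Known gains sum to 0.25 + 0.129 − 0.0803 = 0.2987.
g_cld = 0.3789 − 0.2987 = 0.08.

0.08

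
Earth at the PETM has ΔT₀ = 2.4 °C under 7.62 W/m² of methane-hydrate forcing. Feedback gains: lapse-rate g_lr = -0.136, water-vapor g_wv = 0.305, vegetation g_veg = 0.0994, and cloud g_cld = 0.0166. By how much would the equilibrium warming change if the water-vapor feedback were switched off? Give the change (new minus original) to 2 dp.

-1.00 °C

Original: g = 0.285, ΔT = 2.4/(1−0.285) = 3.3566 °C.
Without water-vapor: g' = -0.02, ΔT' = 2.4/(1+0.02) = 2.3529 °C.
Change = 2.3529 − 3.3566 = -1.00 °C.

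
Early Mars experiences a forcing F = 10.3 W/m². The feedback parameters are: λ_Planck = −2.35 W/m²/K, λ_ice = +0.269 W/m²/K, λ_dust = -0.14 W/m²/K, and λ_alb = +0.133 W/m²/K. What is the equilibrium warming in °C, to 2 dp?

4.93 °C

Net feedback parameter λ = (−2.35) + (+0.269) + (-0.14) + (+0.133) = -2.088 W/m²/K.
ΔT = −F/λ = −10.3/(-2.088) = 4.93 °C.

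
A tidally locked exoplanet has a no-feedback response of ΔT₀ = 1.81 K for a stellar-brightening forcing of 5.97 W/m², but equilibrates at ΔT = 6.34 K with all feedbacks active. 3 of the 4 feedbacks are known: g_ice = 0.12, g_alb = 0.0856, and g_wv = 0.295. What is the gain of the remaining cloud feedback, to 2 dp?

Amplification A = ΔT/ΔT₀ = 6.34/1.81 = 3.503.
Total gain g = 1 − 1/A = 1 − 1/3.503 = 0.7145.
Known gains sum to 0.12 + 0.0856 + 0.295 = 0.5006.
g_cld = 0.7145 − 0.5006 = 0.21.

0.21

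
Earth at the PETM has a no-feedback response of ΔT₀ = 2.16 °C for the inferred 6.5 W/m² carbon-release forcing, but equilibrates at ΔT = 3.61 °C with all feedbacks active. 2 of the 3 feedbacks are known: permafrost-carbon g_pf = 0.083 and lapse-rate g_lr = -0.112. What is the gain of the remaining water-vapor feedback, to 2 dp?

0.43

Amplification A = ΔT/ΔT₀ = 3.61/2.16 = 1.671.
Total gain g = 1 − 1/A = 1 − 1/1.671 = 0.4016.
Known gains sum to 0.083 − 0.112 = -0.029.
g_wv = 0.4016 + 0.029 = 0.43.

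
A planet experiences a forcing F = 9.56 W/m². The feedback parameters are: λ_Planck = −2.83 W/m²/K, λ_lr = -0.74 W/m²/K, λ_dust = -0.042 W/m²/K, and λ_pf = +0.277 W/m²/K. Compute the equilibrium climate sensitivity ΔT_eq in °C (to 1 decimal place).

Net feedback parameter λ = (−2.83) + (-0.74) + (-0.042) + (+0.277) = -3.335 W/m²/K.
ΔT = −F/λ = −9.56/(-3.335) = 2.9 °C.

2.9 °C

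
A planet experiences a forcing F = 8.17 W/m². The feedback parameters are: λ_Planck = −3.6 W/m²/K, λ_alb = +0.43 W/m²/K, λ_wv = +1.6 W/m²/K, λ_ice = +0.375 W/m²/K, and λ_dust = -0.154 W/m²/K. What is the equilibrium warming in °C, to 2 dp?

6.06 °C

Net feedback parameter λ = (−3.6) + (+0.43) + (+1.6) + (+0.375) + (-0.154) = -1.349 W/m²/K.
ΔT = −F/λ = −8.17/(-1.349) = 6.06 °C.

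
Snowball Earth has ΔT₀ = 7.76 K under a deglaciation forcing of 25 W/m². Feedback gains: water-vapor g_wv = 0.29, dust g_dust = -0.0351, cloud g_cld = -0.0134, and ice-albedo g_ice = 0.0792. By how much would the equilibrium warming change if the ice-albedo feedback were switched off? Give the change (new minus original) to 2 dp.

-1.19 K

Original: g = 0.3207, ΔT = 7.76/(1−0.3207) = 11.4235 K.
Without ice-albedo: g' = 0.2415, ΔT' = 7.76/(1−0.2415) = 10.2307 K.
Change = 10.2307 − 11.4235 = -1.19 K.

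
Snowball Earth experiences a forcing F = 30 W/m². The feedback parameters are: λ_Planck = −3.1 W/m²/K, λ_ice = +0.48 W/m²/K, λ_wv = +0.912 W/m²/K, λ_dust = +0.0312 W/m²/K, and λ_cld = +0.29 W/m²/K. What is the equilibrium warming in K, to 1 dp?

21.6 K

Net feedback parameter λ = (−3.1) + (+0.48) + (+0.912) + (+0.0312) + (+0.29) = -1.3868 W/m²/K.
ΔT = −F/λ = −30/(-1.3868) = 21.6 K.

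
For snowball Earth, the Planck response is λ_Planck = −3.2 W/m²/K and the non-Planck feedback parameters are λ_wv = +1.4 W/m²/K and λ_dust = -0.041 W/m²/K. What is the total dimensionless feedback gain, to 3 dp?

0.425

Convert to gains: g_wv = 1.4/3.2 = 0.4375; g_dust = -0.041/3.2 = -0.01281.
Total gain g = 0.42469.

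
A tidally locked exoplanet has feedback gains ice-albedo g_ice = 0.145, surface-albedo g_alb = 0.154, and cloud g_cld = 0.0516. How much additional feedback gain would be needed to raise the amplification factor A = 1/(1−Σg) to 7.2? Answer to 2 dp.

0.51

Current total gain = 0.3506.
Target gain for A = 7.2: g* = 1 − 1/7.2 = 0.8611.
Additional gain needed = 0.8611 − 0.3506 = 0.51.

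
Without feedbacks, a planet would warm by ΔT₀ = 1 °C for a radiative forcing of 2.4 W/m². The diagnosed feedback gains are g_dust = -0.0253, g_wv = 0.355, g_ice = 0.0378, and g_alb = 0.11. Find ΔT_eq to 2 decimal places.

Total gain g = -0.0253 + 0.355 + 0.0378 + 0.11 = 0.4775.
Amplification A = 1/(1 − 0.4775) = 1.914.
ΔT = 1 × 1.914 = 1.91 °C.

1.91 °C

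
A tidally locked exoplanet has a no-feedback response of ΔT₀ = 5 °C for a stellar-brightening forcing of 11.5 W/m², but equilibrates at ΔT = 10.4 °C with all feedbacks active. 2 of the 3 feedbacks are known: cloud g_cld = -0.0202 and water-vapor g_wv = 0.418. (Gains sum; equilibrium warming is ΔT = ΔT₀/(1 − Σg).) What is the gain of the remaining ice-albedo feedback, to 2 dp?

0.12

Amplification A = ΔT/ΔT₀ = 10.4/5 = 2.08.
Total gain g = 1 − 1/A = 1 − 1/2.08 = 0.5192.
Known gains sum to -0.0202 + 0.418 = 0.3978.
g_ice = 0.5192 − 0.3978 = 0.12.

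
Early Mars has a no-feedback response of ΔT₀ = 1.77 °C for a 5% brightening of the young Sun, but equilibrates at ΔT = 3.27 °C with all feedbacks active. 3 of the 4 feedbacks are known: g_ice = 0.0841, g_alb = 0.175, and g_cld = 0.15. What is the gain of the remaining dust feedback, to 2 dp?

0.05

Amplification A = ΔT/ΔT₀ = 3.27/1.77 = 1.847.
Total gain g = 1 − 1/A = 1 − 1/1.847 = 0.4586.
Known gains sum to 0.0841 + 0.175 + 0.15 = 0.4091.
g_dust = 0.4586 − 0.4091 = 0.05.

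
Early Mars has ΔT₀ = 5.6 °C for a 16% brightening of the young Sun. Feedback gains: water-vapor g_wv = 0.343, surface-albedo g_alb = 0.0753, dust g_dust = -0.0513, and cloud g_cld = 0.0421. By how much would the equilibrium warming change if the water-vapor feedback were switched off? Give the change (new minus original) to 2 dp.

Original: g = 0.4091, ΔT = 5.6/(1−0.4091) = 9.4771 °C.
Without water-vapor: g' = 0.0661, ΔT' = 5.6/(1−0.0661) = 5.9964 °C.
Change = 5.9964 − 9.4771 = -3.48 °C.

-3.48 °C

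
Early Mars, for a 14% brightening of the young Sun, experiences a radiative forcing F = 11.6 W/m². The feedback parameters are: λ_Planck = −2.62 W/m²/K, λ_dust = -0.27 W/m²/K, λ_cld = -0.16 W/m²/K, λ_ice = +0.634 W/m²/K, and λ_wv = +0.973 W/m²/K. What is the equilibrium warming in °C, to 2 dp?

8.04 °C

Net feedback parameter λ = (−2.62) + (-0.27) + (-0.16) + (+0.634) + (+0.973) = -1.443 W/m²/K.
ΔT = −F/λ = −11.6/(-1.443) = 8.04 °C.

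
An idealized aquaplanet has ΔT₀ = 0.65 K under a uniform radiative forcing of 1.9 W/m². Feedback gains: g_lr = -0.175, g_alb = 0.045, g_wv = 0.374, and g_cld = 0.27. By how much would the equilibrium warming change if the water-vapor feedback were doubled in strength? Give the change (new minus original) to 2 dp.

Original: g = 0.514, ΔT = 0.65/(1−0.514) = 1.3374 K.
With doubled water-vapor: g' = 0.888, ΔT' = 0.65/(1−0.888) = 5.8036 K.
Change = 5.8036 − 1.3374 = 4.47 K.

4.47 K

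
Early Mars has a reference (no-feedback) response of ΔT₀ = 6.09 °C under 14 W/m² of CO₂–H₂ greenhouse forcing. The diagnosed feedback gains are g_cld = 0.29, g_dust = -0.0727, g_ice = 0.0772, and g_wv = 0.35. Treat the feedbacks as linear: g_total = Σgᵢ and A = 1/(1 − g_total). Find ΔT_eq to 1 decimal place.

Total gain g = 0.29 − 0.0727 + 0.0772 + 0.35 = 0.6445.
Amplification A = 1/(1 − 0.6445) = 2.813.
ΔT = 6.09 × 2.813 = 17.1 °C.

17.1 °C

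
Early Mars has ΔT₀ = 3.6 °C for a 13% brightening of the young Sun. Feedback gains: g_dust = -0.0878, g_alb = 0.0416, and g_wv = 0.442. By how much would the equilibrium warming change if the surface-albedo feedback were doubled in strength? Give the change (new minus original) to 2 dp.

Original: g = 0.3958, ΔT = 3.6/(1−0.3958) = 5.9583 °C.
With doubled surface-albedo: g' = 0.4374, ΔT' = 3.6/(1−0.4374) = 6.3989 °C.
Change = 6.3989 − 5.9583 = 0.44 °C.

0.44 °C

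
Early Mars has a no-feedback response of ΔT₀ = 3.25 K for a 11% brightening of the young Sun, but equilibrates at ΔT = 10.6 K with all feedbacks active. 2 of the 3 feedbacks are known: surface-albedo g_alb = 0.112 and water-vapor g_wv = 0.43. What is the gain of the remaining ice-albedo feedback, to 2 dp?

0.15

Amplification A = ΔT/ΔT₀ = 10.6/3.25 = 3.262.
Total gain g = 1 − 1/A = 1 − 1/3.262 = 0.6934.
Known gains sum to 0.112 + 0.43 = 0.542.
g_ice = 0.6934 − 0.542 = 0.15.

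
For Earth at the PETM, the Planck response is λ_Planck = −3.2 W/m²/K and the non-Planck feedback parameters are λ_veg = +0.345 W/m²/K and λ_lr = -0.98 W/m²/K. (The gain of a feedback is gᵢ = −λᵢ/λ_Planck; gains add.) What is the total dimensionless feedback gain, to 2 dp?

-0.20

Convert to gains: g_veg = 0.345/3.2 = 0.1078; g_lr = -0.98/3.2 = -0.3062.
Total gain g = -0.1984.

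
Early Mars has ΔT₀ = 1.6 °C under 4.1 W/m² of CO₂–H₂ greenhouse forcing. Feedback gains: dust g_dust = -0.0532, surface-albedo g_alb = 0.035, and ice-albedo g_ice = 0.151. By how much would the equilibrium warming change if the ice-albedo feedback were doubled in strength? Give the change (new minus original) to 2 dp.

0.39 °C

Original: g = 0.1328, ΔT = 1.6/(1−0.1328) = 1.8450 °C.
With doubled ice-albedo: g' = 0.2838, ΔT' = 1.6/(1−0.2838) = 2.2340 °C.
Change = 2.2340 − 1.8450 = 0.39 °C.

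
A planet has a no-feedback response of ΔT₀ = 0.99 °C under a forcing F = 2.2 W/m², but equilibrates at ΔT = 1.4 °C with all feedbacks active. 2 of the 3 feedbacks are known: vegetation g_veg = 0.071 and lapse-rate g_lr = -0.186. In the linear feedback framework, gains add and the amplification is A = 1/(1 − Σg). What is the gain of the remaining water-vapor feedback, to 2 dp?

Amplification A = ΔT/ΔT₀ = 1.4/0.99 = 1.414.
Total gain g = 1 − 1/A = 1 − 1/1.414 = 0.2928.
Known gains sum to 0.071 − 0.186 = -0.115.
g_wv = 0.2928 + 0.115 = 0.41.

0.41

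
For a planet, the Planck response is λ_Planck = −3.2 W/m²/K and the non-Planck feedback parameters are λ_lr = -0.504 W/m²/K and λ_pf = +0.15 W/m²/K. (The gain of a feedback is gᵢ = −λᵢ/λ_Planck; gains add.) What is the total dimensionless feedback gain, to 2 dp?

-0.11

Convert to gains: g_lr = -0.504/3.2 = -0.1575; g_pf = 0.15/3.2 = 0.04687.
Total gain g = -0.11063.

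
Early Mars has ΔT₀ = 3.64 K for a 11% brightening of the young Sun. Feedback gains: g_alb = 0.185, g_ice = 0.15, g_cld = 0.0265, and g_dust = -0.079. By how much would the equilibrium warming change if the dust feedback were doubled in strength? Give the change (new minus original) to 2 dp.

Original: g = 0.2825, ΔT = 3.64/(1−0.2825) = 5.0732 K.
With doubled dust: g' = 0.2035, ΔT' = 3.64/(1−0.2035) = 4.5700 K.
Change = 4.5700 − 5.0732 = -0.50 K.

-0.50 K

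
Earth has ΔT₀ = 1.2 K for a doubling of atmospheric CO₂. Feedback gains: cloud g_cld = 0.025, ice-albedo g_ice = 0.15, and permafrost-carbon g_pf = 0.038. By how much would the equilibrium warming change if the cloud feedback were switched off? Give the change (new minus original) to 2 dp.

Original: g = 0.213, ΔT = 1.2/(1−0.213) = 1.5248 K.
Without cloud: g' = 0.188, ΔT' = 1.2/(1−0.188) = 1.4778 K.
Change = 1.4778 − 1.5248 = -0.05 K.

-0.05 K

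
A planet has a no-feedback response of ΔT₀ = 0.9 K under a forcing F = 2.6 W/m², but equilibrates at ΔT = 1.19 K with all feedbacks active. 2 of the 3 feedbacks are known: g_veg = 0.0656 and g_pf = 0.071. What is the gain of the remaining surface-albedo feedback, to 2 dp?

Amplification A = ΔT/ΔT₀ = 1.19/0.9 = 1.322.
Total gain g = 1 − 1/A = 1 − 1/1.322 = 0.2436.
Known gains sum to 0.0656 + 0.071 = 0.1366.
g_alb = 0.2436 − 0.1366 = 0.11.

0.11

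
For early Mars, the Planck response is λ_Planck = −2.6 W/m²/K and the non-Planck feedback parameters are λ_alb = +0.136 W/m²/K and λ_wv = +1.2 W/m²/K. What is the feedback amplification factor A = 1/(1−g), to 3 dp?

2.057

Convert to gains: g_alb = 0.136/2.6 = 0.05231; g_wv = 1.2/2.6 = 0.4615.
Total gain g = 0.51381.
A = 1/(1 − 0.51381) = 2.057.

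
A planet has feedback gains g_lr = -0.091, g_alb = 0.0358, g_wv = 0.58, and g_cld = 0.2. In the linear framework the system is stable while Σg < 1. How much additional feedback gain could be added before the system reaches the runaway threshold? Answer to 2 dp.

Current total gain = -0.091 + 0.0358 + 0.58 + 0.2 = 0.7248.
Margin to runaway = 1 − 0.7248 = 0.28.

0.28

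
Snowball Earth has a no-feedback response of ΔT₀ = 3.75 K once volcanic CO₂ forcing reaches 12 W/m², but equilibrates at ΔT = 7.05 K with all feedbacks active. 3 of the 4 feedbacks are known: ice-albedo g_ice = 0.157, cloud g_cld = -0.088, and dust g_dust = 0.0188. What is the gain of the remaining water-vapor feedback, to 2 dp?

0.38

Amplification A = ΔT/ΔT₀ = 7.05/3.75 = 1.88.
Total gain g = 1 − 1/A = 1 − 1/1.88 = 0.4681.
Known gains sum to 0.157 − 0.088 + 0.0188 = 0.0878.
g_wv = 0.4681 − 0.0878 = 0.38.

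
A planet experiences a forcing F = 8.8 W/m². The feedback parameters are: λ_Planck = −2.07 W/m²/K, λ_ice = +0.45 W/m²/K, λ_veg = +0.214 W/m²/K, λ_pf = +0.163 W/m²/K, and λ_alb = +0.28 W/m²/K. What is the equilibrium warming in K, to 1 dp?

Net feedback parameter λ = (−2.07) + (+0.45) + (+0.214) + (+0.163) + (+0.28) = -0.963 W/m²/K.
ΔT = −F/λ = −8.8/(-0.963) = 9.1 K.

9.1 K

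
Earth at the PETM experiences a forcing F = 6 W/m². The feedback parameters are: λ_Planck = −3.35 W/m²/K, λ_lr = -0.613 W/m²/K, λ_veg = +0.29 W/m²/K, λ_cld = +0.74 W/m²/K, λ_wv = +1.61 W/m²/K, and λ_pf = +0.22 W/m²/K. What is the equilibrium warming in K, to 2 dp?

5.44 K

Net feedback parameter λ = (−3.35) + (-0.613) + (+0.29) + (+0.74) + (+1.61) + (+0.22) = -1.103 W/m²/K.
ΔT = −F/λ = −6/(-1.103) = 5.44 K.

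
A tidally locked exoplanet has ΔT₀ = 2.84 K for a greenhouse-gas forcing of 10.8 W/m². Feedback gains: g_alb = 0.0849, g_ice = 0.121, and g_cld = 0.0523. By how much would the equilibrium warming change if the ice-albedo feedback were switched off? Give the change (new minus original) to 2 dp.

-0.54 K

Original: g = 0.2582, ΔT = 2.84/(1−0.2582) = 3.8285 K.
Without ice-albedo: g' = 0.1372, ΔT' = 2.84/(1−0.1372) = 3.2916 K.
Change = 3.2916 − 3.8285 = -0.54 K.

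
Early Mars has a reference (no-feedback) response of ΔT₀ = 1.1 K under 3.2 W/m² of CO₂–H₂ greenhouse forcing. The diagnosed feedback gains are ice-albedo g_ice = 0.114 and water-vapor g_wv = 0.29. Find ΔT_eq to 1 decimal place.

1.8 K

Total gain g = 0.114 + 0.29 = 0.404.
Amplification A = 1/(1 − 0.404) = 1.678.
ΔT = 1.1 × 1.678 = 1.8 K.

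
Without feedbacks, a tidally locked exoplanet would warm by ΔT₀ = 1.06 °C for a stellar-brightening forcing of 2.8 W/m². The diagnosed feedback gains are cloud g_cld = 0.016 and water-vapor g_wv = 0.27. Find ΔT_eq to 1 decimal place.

Total gain g = 0.016 + 0.27 = 0.286.
Amplification A = 1/(1 − 0.286) = 1.401.
ΔT = 1.06 × 1.401 = 1.5 °C.

1.5 °C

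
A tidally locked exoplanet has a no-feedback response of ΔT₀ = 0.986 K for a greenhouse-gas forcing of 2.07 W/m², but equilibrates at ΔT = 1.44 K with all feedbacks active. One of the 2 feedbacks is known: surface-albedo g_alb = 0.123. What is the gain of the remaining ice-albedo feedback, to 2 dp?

0.19

Amplification A = ΔT/ΔT₀ = 1.44/0.986 = 1.46.
Total gain g = 1 − 1/A = 1 − 1/1.46 = 0.3151.
The known gain is 0.123.
g_ice = 0.3151 − 0.123 = 0.19.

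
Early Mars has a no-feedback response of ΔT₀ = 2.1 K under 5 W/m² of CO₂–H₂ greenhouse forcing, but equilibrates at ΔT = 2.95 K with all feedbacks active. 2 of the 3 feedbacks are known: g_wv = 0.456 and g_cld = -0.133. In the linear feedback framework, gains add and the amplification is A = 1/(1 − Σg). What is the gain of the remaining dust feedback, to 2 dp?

-0.03

Amplification A = ΔT/ΔT₀ = 2.95/2.1 = 1.405.
Total gain g = 1 − 1/A = 1 − 1/1.405 = 0.2883.
Known gains sum to 0.456 − 0.133 = 0.323.
g_dust = 0.2883 − 0.323 = -0.03.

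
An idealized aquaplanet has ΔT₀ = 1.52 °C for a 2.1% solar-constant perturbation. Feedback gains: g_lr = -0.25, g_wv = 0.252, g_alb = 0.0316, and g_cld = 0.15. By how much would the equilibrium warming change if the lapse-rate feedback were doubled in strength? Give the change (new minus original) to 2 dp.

-0.44 °C

Original: g = 0.1836, ΔT = 1.52/(1−0.1836) = 1.8618 °C.
With doubled lapse-rate: g' = -0.0664, ΔT' = 1.52/(1+0.0664) = 1.4254 °C.
Change = 1.4254 − 1.8618 = -0.44 °C.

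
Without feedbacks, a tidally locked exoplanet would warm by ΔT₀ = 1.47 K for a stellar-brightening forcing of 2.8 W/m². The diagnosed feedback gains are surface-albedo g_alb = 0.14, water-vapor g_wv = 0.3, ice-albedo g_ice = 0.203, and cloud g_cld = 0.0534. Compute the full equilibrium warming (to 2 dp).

4.84 K

Total gain g = 0.14 + 0.3 + 0.203 + 0.0534 = 0.6964.
Amplification A = 1/(1 − 0.6964) = 3.294.
ΔT = 1.47 × 3.294 = 4.84 K.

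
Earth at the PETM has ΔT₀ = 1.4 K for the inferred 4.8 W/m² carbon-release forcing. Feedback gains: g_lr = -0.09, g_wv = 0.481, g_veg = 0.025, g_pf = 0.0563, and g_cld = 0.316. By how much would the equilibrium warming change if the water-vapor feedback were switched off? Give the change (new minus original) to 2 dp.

Original: g = 0.7883, ΔT = 1.4/(1−0.7883) = 6.6131 K.
Without water-vapor: g' = 0.3073, ΔT' = 1.4/(1−0.3073) = 2.0211 K.
Change = 2.0211 − 6.6131 = -4.59 K.

-4.59 K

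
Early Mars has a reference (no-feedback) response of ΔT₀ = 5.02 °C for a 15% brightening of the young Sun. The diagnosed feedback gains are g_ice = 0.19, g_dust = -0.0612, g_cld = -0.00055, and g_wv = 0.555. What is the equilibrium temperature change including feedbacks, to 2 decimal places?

Total gain g = 0.19 − 0.0612 − 0.00055 + 0.555 = 0.68325.
Amplification A = 1/(1 − 0.68325) = 3.157.
ΔT = 5.02 × 3.157 = 15.85 °C.

15.85 °C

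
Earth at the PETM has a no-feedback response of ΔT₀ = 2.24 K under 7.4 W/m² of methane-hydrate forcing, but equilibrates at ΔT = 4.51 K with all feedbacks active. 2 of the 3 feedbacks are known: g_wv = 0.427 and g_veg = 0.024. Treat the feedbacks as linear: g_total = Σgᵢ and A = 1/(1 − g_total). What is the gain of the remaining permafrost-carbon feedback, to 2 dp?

0.05

Amplification A = ΔT/ΔT₀ = 4.51/2.24 = 2.013.
Total gain g = 1 − 1/A = 1 − 1/2.013 = 0.5032.
Known gains sum to 0.427 + 0.024 = 0.451.
g_pf = 0.5032 − 0.451 = 0.05.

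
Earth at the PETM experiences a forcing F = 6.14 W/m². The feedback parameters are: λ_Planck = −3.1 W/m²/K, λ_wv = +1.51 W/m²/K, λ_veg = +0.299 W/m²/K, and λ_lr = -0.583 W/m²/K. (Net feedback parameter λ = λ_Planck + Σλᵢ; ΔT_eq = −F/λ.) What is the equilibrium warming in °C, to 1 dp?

Net feedback parameter λ = (−3.1) + (+1.51) + (+0.299) + (-0.583) = -1.874 W/m²/K.
ΔT = −F/λ = −6.14/(-1.874) = 3.3 °C.

3.3 °C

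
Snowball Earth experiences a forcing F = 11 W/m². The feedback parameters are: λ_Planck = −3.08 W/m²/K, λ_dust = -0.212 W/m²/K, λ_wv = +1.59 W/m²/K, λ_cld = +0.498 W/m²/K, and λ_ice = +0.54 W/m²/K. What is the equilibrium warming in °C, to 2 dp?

Net feedback parameter λ = (−3.08) + (-0.212) + (+1.59) + (+0.498) + (+0.54) = -0.664 W/m²/K.
ΔT = −F/λ = −11/(-0.664) = 16.57 °C.

16.57 °C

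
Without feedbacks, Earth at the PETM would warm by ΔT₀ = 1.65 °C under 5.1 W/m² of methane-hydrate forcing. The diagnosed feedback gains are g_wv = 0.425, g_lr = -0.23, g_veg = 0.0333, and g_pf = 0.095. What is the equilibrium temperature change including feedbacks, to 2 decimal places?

2.44 °C

Total gain g = 0.425 − 0.23 + 0.0333 + 0.095 = 0.3233.
Amplification A = 1/(1 − 0.3233) = 1.478.
ΔT = 1.65 × 1.478 = 2.44 °C.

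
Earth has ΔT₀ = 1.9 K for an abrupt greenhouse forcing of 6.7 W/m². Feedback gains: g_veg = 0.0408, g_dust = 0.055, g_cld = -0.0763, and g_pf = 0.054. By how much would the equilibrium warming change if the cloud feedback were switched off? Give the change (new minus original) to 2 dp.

Original: g = 0.0735, ΔT = 1.9/(1−0.0735) = 2.0507 K.
Without cloud: g' = 0.1498, ΔT' = 1.9/(1−0.1498) = 2.2348 K.
Change = 2.2348 − 2.0507 = 0.18 K.

0.18 K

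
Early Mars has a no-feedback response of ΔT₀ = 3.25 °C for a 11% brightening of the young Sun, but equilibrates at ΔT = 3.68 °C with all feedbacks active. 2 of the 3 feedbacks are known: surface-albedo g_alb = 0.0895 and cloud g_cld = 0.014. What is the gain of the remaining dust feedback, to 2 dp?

0.01

Amplification A = ΔT/ΔT₀ = 3.68/3.25 = 1.132.
Total gain g = 1 − 1/A = 1 − 1/1.132 = 0.1166.
Known gains sum to 0.0895 + 0.014 = 0.1035.
g_dust = 0.1166 − 0.1035 = 0.01.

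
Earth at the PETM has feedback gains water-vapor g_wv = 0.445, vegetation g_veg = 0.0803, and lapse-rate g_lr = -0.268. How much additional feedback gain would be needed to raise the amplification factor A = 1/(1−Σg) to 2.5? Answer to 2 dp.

Current total gain = 0.2573.
Target gain for A = 2.5: g* = 1 − 1/2.5 = 0.6.
Additional gain needed = 0.6 − 0.2573 = 0.34.

0.34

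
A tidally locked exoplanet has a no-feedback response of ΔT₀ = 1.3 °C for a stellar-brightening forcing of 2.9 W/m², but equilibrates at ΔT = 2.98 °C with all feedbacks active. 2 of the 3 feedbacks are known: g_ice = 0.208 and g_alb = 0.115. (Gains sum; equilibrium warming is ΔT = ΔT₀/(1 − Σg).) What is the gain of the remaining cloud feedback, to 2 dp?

Amplification A = ΔT/ΔT₀ = 2.98/1.3 = 2.292.
Total gain g = 1 − 1/A = 1 − 1/2.292 = 0.5637.
Known gains sum to 0.208 + 0.115 = 0.323.
g_cld = 0.5637 − 0.323 = 0.24.

0.24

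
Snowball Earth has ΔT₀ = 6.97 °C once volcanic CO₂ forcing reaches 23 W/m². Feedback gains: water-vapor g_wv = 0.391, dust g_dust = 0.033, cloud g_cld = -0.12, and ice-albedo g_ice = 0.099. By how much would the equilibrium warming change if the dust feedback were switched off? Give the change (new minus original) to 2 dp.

-0.61 °C

Original: g = 0.403, ΔT = 6.97/(1−0.403) = 11.6750 °C.
Without dust: g' = 0.37, ΔT' = 6.97/(1−0.37) = 11.0635 °C.
Change = 11.0635 − 11.6750 = -0.61 °C.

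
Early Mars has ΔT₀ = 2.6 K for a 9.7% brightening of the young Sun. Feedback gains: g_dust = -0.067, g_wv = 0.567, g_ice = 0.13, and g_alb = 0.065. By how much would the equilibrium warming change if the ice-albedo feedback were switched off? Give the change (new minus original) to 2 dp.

-2.55 K

Original: g = 0.695, ΔT = 2.6/(1−0.695) = 8.5246 K.
Without ice-albedo: g' = 0.565, ΔT' = 2.6/(1−0.565) = 5.9770 K.
Change = 5.9770 − 8.5246 = -2.55 K.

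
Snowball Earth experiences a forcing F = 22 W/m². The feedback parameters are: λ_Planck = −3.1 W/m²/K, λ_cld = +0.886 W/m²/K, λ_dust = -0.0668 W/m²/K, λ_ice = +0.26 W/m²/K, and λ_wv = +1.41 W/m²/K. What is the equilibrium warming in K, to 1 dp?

Net feedback parameter λ = (−3.1) + (+0.886) + (-0.0668) + (+0.26) + (+1.41) = -0.6108 W/m²/K.
ΔT = −F/λ = −22/(-0.6108) = 36.0 K.

36.0 K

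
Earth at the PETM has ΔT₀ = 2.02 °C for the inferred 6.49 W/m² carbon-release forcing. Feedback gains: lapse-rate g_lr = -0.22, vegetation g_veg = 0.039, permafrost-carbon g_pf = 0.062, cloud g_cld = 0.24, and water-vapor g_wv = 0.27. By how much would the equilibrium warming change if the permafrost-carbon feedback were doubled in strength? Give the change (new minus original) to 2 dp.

0.38 °C

Original: g = 0.391, ΔT = 2.02/(1−0.391) = 3.3169 °C.
With doubled permafrost-carbon: g' = 0.453, ΔT' = 2.02/(1−0.453) = 3.6929 °C.
Change = 3.6929 − 3.3169 = 0.38 °C.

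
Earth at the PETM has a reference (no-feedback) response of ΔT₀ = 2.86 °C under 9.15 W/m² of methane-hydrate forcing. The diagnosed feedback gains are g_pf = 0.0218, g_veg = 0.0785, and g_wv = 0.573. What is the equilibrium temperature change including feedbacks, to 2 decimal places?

Total gain g = 0.0218 + 0.0785 + 0.573 = 0.6733.
Amplification A = 1/(1 − 0.6733) = 3.061.
ΔT = 2.86 × 3.061 = 8.75 °C.

8.75 °C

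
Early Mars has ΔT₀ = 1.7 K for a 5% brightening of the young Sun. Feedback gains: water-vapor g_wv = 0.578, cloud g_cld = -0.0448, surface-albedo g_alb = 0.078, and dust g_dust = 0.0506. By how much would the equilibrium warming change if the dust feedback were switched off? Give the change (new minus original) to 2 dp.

-0.65 K

Original: g = 0.6618, ΔT = 1.7/(1−0.6618) = 5.0266 K.
Without dust: g' = 0.6112, ΔT' = 1.7/(1−0.6112) = 4.3724 K.
Change = 4.3724 − 5.0266 = -0.65 K.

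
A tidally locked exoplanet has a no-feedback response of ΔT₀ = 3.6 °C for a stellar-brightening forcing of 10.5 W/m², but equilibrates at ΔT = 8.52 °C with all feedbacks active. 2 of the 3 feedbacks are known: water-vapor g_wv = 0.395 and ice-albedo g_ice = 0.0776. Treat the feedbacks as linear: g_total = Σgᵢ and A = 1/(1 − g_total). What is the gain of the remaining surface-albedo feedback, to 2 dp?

Amplification A = ΔT/ΔT₀ = 8.52/3.6 = 2.367.
Total gain g = 1 − 1/A = 1 − 1/2.367 = 0.5775.
Known gains sum to 0.395 + 0.0776 = 0.4726.
g_alb = 0.5775 − 0.4726 = 0.10.

0.10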